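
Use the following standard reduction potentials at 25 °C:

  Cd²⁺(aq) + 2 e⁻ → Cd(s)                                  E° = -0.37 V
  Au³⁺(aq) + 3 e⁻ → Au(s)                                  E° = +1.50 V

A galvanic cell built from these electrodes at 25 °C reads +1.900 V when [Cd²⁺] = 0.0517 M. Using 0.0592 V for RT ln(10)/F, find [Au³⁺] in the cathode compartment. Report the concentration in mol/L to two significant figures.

Au³⁺/Au is the cathode, Cd²⁺/Cd the anode: E°cell = +1.87 V, n = 6.
Overall reaction: 2 Au³⁺(aq) + 3 Cd(s) → 2 Au(s) + 3 Cd²⁺(aq); Q = [Cd²⁺]^3/[Au³⁺]^2.
From E = E° − (0.0592/n) log Q: log Q = (E° − E)·n/0.0592 = (+1.87 − (+1.900))·6/0.0592 = -3.0405.
So 2·log[Au³⁺] = 3·log(0.0517) − log Q = -3.8595 − (-3.0405) = -0.8190; log[Au³⁺] = -0.8190 / 2 = -0.4095; [Au³⁺] = 10^(-0.4095) ≈ 0.39 M.

0.39 M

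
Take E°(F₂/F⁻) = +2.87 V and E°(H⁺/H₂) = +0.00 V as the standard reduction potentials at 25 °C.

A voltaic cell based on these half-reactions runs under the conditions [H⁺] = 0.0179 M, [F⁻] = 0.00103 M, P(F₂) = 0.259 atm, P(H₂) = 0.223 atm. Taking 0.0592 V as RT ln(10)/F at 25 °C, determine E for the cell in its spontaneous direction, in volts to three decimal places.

+3.114 V

F₂/F⁻ is the cathode (higher E°), H⁺/H₂ the anode: E°cell = +2.87 − (+0.00) = +2.87 V, n = 2.
Overall: F₂(g) + H₂(g) → 2 F⁻(aq) + 2 H⁺(aq)
Q = [F⁻]^2·[H⁺]^2 / (P(F₂)·P(H₂)); log Q = -8.230.
E = E° − (0.0592/n) log Q = +2.87 − (0.0592/2)(-8.230) = +3.114 V.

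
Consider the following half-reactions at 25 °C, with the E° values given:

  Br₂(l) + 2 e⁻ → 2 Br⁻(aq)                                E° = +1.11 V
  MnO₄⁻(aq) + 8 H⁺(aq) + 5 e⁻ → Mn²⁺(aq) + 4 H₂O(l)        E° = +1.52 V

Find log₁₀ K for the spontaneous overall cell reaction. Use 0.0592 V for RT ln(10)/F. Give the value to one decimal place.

69.3

Cathode: MnO₄⁻/Mn²⁺; anode: Br₂/Br⁻. E°cell = +0.41 V, n = 10.
log K = nE°cell / 0.0592 = (10)(+0.41) / 0.0592 = 69.3.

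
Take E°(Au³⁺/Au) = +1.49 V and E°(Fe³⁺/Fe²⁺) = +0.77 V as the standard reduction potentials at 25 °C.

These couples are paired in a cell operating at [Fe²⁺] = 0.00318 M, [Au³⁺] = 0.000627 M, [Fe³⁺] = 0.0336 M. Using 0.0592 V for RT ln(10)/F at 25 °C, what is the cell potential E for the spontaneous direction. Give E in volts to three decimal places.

Au³⁺/Au is the cathode (higher E°), Fe³⁺/Fe²⁺ the anode: E°cell = +1.49 − (+0.77) = +0.72 V, n = 3.
Overall: Au³⁺(aq) + 3 Fe²⁺(aq) → Au(s) + 3 Fe³⁺(aq)
Q = [Fe³⁺]^3 / ([Au³⁺]·[Fe²⁺]^3); log Q = 6.274.
E = E° − (0.0592/n) log Q = +0.72 − (0.0592/3)(6.274) = +0.596 V.

+0.596 V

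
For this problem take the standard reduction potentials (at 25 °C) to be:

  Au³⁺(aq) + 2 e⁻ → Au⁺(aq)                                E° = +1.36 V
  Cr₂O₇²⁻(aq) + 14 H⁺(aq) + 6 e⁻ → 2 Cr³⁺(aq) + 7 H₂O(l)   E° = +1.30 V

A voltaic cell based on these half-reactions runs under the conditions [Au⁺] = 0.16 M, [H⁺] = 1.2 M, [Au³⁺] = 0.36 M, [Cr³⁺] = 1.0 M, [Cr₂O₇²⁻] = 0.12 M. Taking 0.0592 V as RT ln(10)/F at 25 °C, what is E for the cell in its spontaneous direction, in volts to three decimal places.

+0.069 V

Au³⁺/Au⁺ is the cathode (higher E°), Cr₂O₇²⁻/Cr³⁺ the anode: E°cell = +1.36 − (+1.30) = +0.06 V, n = 6.
Overall: 3 Au³⁺(aq) + 2 Cr³⁺(aq) + 7 H₂O(l) → 3 Au⁺(aq) + Cr₂O₇²⁻(aq) + 14 H⁺(aq)
Q = [Au⁺]^3·[Cr₂O₇²⁻]·[H⁺]^14 / ([Au³⁺]^3·[Cr³⁺]^2); log Q = -0.869.
E = E° − (0.0592/n) log Q = +0.06 − (0.0592/6)(-0.869) = +0.069 V.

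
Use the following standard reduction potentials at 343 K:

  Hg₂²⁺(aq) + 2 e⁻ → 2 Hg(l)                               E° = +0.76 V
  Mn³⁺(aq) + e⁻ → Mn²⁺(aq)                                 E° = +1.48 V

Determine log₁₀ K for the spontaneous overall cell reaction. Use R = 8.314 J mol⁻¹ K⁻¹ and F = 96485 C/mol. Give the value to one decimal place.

21.2

Cathode: Mn³⁺/Mn²⁺; anode: Hg₂²⁺/Hg. E°cell = (+1.48) − (+0.76) = +0.72 V, with n = 2.
ΔG° = −nFE° = −RT ln K, so ln K = nFE°/(RT) = (2)(96485)(+0.72) / ((8.314)(343)) = 48.721.
log₁₀ K = 48.721 / ln 10 = 21.2.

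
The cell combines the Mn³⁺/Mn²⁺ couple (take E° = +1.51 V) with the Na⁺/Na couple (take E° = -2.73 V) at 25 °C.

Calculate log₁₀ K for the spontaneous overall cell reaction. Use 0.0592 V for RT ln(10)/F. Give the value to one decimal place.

71.6

Cathode: Mn³⁺/Mn²⁺; anode: Na⁺/Na. E°cell = +4.24 V, n = 1.
log K = nE°cell / 0.0592 = (1)(+4.24) / 0.0592 = 71.6.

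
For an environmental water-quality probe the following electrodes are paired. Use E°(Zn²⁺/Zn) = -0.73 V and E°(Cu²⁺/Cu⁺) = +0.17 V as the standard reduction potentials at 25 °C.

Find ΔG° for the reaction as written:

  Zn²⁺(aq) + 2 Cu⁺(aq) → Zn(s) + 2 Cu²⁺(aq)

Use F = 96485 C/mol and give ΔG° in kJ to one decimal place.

+173.7 kJ

As written, Zn²⁺/Zn is reduced (cathode) and Cu²⁺/Cu⁺ is oxidised (anode), so E°cell = (-0.73) − (+0.17) = -0.90 V.
Balancing electrons gives n = 2.
ΔG° = −nFE° = −(2)(96485)(-0.90) = 173,673 J = +173.7 kJ.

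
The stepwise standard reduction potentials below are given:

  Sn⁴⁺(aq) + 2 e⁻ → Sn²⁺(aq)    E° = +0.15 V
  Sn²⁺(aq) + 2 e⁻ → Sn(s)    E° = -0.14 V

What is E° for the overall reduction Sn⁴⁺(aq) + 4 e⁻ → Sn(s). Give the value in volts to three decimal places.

+0.005 V

Since ΔG° = −nFE° is additive over sequential reductions, n₃E°₃ = n₁E°₁ + n₂E°₂.
E°₃ = (2×+0.15 + 2×-0.14) / 4 = (+0.020) / 4 = +0.005 V.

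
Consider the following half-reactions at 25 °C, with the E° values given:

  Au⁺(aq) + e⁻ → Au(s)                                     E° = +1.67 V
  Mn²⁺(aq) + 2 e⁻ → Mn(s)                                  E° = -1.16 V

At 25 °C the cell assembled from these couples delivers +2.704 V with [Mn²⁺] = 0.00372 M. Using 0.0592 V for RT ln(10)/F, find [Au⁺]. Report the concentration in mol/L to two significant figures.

Au⁺/Au is the cathode, Mn²⁺/Mn the anode: E°cell = +2.83 V, n = 2.
Overall reaction: 2 Au⁺(aq) + Mn(s) → 2 Au(s) + Mn²⁺(aq); Q = [Mn²⁺]^1/[Au⁺]^2.
From E = E° − (0.0592/n) log Q: log Q = (E° − E)·n/0.0592 = (+2.83 − (+2.704))·2/0.0592 = 4.2568.
So 2·log[Au⁺] = 1·log(0.00372) − log Q = -2.4295 − (4.2568) = -6.6863; log[Au⁺] = -6.6863 / 2 = -3.3432; [Au⁺] = 10^(-3.3432) ≈ 0.00045 M.

0.00045 M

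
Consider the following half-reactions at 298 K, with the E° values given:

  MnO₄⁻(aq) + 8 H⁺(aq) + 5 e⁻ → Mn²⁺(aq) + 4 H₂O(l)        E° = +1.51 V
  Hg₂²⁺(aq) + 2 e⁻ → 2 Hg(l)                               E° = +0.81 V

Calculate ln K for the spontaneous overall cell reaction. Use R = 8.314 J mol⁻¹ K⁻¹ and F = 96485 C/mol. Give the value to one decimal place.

272.6

Cathode: MnO₄⁻/Mn²⁺; anode: Hg₂²⁺/Hg. E°cell = (+1.51) − (+0.81) = +0.70 V, with n = 10.
ΔG° = −nFE° = −RT ln K, so ln K = nFE°/(RT) = (10)(96485)(+0.70) / ((8.314)(298)) = 272.604.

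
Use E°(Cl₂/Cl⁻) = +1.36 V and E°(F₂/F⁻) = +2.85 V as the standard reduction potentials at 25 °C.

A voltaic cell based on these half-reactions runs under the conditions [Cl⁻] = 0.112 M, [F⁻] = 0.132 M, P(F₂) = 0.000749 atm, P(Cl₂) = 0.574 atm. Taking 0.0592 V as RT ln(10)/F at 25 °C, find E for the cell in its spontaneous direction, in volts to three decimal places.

F₂/F⁻ is the cathode (higher E°), Cl₂/Cl⁻ the anode: E°cell = +2.85 − (+1.36) = +1.49 V, n = 2.
Overall: F₂(g) + 2 Cl⁻(aq) → 2 F⁻(aq) + Cl₂(g)
Q = [F⁻]^2·P(Cl₂) / (P(F₂)·[Cl⁻]^2); log Q = 3.027.
E = E° − (0.0592/n) log Q = +1.49 − (0.0592/2)(3.027) = +1.400 V.

+1.400 V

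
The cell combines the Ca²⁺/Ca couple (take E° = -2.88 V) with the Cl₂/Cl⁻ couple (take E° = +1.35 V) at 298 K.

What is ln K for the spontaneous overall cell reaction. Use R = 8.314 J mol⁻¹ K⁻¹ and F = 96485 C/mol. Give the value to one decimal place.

Cathode: Cl₂/Cl⁻; anode: Ca²⁺/Ca. E°cell = (+1.35) − (-2.88) = +4.23 V, with n = 2.
ΔG° = −nFE° = −RT ln K, so ln K = nFE°/(RT) = (2)(96485)(+4.23) / ((8.314)(298)) = 329.461.

329.5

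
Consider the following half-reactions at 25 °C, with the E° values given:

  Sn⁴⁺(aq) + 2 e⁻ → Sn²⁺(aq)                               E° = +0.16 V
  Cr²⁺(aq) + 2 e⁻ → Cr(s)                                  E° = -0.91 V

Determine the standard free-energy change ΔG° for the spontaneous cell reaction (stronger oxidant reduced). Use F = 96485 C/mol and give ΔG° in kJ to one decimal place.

Sn⁴⁺/Sn²⁺ (E° = +0.16 V) is the cathode; Cr²⁺/Cr (E° = -0.91 V) is the anode, so E°cell = +1.07 V.
Balancing electrons gives n = 2 (lcm of 2 and 2).
ΔG° = −nFE° = −(2)(96485)(+1.07) = -206,478 J = -206.5 kJ.

-206.5 kJ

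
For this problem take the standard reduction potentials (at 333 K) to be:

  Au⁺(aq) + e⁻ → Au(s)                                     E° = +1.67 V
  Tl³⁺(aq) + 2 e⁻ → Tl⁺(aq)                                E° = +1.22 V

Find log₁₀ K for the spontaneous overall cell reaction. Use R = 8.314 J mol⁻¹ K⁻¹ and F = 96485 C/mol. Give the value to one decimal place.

13.6

Cathode: Au⁺/Au; anode: Tl³⁺/Tl⁺. E°cell = (+1.67) − (+1.22) = +0.45 V, with n = 2.
ΔG° = −nFE° = −RT ln K, so ln K = nFE°/(RT) = (2)(96485)(+0.45) / ((8.314)(333)) = 31.365.
log₁₀ K = 31.365 / ln 10 = 13.6.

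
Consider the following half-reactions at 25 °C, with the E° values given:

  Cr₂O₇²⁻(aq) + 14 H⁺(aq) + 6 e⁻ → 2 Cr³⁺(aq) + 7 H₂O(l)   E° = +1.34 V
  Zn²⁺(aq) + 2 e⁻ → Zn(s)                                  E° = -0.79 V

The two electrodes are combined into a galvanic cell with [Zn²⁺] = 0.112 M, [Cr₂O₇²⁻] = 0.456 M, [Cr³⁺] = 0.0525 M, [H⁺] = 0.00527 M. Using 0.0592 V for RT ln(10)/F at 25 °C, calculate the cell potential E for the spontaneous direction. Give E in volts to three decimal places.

+1.865 V

Cr₂O₇²⁻/Cr³⁺ is the cathode (higher E°), Zn²⁺/Zn the anode: E°cell = +1.34 − (-0.79) = +2.13 V, n = 6.
Overall: Cr₂O₇²⁻(aq) + 14 H⁺(aq) + 3 Zn(s) → 2 Cr³⁺(aq) + 7 H₂O(l) + 3 Zn²⁺(aq)
Q = [Cr³⁺]^2·[Zn²⁺]^3 / ([Cr₂O₇²⁻]·[H⁺]^14); log Q = 26.824.
E = E° − (0.0592/n) log Q = +2.13 − (0.0592/6)(26.824) = +1.865 V.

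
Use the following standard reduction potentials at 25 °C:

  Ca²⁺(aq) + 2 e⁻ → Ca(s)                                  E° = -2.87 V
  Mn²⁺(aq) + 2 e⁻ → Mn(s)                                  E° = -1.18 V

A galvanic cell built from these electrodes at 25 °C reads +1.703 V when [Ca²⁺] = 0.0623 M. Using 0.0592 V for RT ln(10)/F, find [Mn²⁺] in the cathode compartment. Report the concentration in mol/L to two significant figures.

0.17 M

Mn²⁺/Mn is the cathode, Ca²⁺/Ca the anode: E°cell = +1.69 V, n = 2.
Overall reaction: Mn²⁺(aq) + Ca(s) → Mn(s) + Ca²⁺(aq); Q = [Ca²⁺]^1/[Mn²⁺]^1.
From E = E° − (0.0592/n) log Q: log Q = (E° − E)·n/0.0592 = (+1.69 − (+1.703))·2/0.0592 = -0.4392.
So 1·log[Mn²⁺] = 1·log(0.0623) − log Q = -1.2055 − (-0.4392) = -0.7663; [Mn²⁺] = 10^(-0.7663) ≈ 0.17 M.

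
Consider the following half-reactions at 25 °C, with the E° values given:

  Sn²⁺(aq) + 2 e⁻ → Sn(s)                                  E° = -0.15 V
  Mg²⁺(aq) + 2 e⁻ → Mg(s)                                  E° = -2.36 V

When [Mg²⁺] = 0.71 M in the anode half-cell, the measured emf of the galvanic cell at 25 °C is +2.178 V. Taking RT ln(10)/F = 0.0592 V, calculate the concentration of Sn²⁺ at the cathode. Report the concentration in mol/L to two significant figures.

Sn²⁺/Sn is the cathode, Mg²⁺/Mg the anode: E°cell = +2.21 V, n = 2.
Overall reaction: Sn²⁺(aq) + Mg(s) → Sn(s) + Mg²⁺(aq); Q = [Mg²⁺]^1/[Sn²⁺]^1.
From E = E° − (0.0592/n) log Q: log Q = (E° − E)·n/0.0592 = (+2.21 − (+2.178))·2/0.0592 = 1.0811.
So 1·log[Sn²⁺] = 1·log(0.71) − log Q = -0.1487 − (1.0811) = -1.2298; [Sn²⁺] = 10^(-1.2298) ≈ 0.059 M.

0.059 M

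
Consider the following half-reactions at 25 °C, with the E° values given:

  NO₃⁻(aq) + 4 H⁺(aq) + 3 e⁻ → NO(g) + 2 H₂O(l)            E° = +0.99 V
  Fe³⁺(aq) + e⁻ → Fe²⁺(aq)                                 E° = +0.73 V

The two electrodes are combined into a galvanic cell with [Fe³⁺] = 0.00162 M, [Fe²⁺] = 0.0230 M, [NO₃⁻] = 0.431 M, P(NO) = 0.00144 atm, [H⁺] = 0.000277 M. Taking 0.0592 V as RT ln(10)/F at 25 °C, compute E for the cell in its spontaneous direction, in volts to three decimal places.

NO₃⁻/NO is the cathode (higher E°), Fe³⁺/Fe²⁺ the anode: E°cell = +0.99 − (+0.73) = +0.26 V, n = 3.
Overall: NO₃⁻(aq) + 4 H⁺(aq) + 3 Fe²⁺(aq) → NO(g) + 2 H₂O(l) + 3 Fe³⁺(aq)
Q = P(NO)·[Fe³⁺]^3 / ([NO₃⁻]·[H⁺]^4·[Fe²⁺]^3); log Q = 8.297.
E = E° − (0.0592/n) log Q = +0.26 − (0.0592/3)(8.297) = +0.096 V.

+0.096 V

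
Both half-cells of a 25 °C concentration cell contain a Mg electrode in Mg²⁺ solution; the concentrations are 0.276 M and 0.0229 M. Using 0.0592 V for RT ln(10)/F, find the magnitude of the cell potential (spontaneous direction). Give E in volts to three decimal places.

For a concentration cell E°cell = 0. The 0.276 M side is the cathode (reduction is favoured where [Mg²⁺] is higher).
With n = 2, E = −(0.0592/2) log([Mg²⁺]ₐₙ/[Mg²⁺]꜀ₐₜ) = −(0.0592/2) log(0.0229/0.276) = −(0.0592/2)(-1.081) = +0.032 V.

+0.032 V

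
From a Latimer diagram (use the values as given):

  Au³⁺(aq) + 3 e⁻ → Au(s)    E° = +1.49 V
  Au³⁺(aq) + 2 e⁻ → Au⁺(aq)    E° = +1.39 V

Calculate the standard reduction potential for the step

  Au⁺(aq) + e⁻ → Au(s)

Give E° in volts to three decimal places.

Sequential free energies add, so n₃E°₃ = n₁E°₁ + n₂E°₂.
With n₃ = 3, and the known step contributing 2×(+1.39) V, the unknown satisfies 1·E° = 3×(+1.49) − 2×(+1.39) = +1.690.
E° = +1.690 / 1 = +1.690 V.

+1.690 V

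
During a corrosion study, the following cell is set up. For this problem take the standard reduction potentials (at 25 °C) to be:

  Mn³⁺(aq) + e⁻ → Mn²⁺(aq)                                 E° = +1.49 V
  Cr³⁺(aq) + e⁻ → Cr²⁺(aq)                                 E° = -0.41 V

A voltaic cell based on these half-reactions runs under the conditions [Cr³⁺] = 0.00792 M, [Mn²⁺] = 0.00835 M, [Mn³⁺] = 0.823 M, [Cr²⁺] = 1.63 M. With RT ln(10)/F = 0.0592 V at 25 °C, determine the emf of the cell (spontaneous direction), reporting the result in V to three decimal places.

+2.155 V

Mn³⁺/Mn²⁺ is the cathode (higher E°), Cr³⁺/Cr²⁺ the anode: E°cell = +1.49 − (-0.41) = +1.90 V, n = 1.
Overall: Mn³⁺(aq) + Cr²⁺(aq) → Mn²⁺(aq) + Cr³⁺(aq)
Q = [Mn²⁺]·[Cr³⁺] / ([Mn³⁺]·[Cr²⁺]); log Q = -4.307.
E = E° − (0.0592/n) log Q = +1.90 − (0.0592/1)(-4.307) = +2.155 V.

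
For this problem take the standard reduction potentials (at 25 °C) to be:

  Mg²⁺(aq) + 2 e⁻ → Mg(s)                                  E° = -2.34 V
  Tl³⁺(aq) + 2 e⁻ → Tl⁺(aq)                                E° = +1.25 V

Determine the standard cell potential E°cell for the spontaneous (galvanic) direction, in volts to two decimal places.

The Tl³⁺/Tl⁺ couple has the higher reduction potential, so it is the cathode; Mg²⁺/Mg is oxidised at the anode.
E°cell = E°(cathode) − E°(anode) = (+1.25) − (-2.34) = +3.59 V.
Since E°cell > 0, the reaction is spontaneous under standard conditions.

+3.59 V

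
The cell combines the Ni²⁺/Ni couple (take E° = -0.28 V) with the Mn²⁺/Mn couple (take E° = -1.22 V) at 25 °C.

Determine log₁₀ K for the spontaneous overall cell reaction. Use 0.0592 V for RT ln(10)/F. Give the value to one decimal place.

31.8

Cathode: Ni²⁺/Ni; anode: Mn²⁺/Mn. E°cell = +0.94 V, n = 2.
log K = nE°cell / 0.0592 = (2)(+0.94) / 0.0592 = 31.8.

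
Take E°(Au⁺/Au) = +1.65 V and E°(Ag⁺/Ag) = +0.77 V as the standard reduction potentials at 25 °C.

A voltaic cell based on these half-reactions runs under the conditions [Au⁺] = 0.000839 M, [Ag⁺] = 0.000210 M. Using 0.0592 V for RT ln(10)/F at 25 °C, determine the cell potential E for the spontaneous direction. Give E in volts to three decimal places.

Au⁺/Au is the cathode (higher E°), Ag⁺/Ag the anode: E°cell = +1.65 − (+0.77) = +0.88 V, n = 1.
Overall: Au⁺(aq) + Ag(s) → Au(s) + Ag⁺(aq)
Q = [Ag⁺] / ([Au⁺]); log Q = -0.602.
E = E° − (0.0592/n) log Q = +0.88 − (0.0592/1)(-0.602) = +0.916 V.

+0.916 V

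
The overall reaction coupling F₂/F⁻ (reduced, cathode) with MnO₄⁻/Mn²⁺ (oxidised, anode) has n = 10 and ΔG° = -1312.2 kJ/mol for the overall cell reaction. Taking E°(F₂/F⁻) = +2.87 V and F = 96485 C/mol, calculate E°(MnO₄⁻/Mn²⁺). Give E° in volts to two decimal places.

E°cell = −ΔG°/(nF) = −(-1312.2×10³)/((10)(96485)) = +1.360 V.
Since F₂/F⁻ is the cathode and MnO₄⁻/Mn²⁺ the anode, E°cell = E°(F₂/F⁻) − E°(MnO₄⁻/Mn²⁺).
So E°(MnO₄⁻/Mn²⁺) = E°(F₂/F⁻) − E°cell = (+2.87) − (+1.360) = +1.51 V.

+1.51 V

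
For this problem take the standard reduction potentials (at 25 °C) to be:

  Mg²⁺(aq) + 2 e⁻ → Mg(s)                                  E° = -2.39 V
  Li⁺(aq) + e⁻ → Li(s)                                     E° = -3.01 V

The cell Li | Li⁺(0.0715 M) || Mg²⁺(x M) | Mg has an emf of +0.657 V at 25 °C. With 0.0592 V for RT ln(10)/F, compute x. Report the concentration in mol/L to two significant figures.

Mg²⁺/Mg is the cathode, Li⁺/Li the anode: E°cell = +0.62 V, n = 2.
Overall reaction: Mg²⁺(aq) + 2 Li(s) → Mg(s) + 2 Li⁺(aq); Q = [Li⁺]^2/[Mg²⁺]^1.
From E = E° − (0.0592/n) log Q: log Q = (E° − E)·n/0.0592 = (+0.62 − (+0.657))·2/0.0592 = -1.2500.
So 1·log[Mg²⁺] = 2·log(0.0715) − log Q = -2.2914 − (-1.2500) = -1.0414; [Mg²⁺] = 10^(-1.0414) ≈ 0.091 M.

0.091 M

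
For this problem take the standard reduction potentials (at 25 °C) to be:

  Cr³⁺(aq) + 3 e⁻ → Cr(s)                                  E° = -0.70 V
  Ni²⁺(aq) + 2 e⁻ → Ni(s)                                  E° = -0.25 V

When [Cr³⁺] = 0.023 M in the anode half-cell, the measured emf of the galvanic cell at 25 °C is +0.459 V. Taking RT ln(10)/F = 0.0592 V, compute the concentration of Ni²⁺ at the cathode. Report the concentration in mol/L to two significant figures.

Ni²⁺/Ni is the cathode, Cr³⁺/Cr the anode: E°cell = +0.45 V, n = 6.
Overall reaction: 3 Ni²⁺(aq) + 2 Cr(s) → 3 Ni(s) + 2 Cr³⁺(aq); Q = [Cr³⁺]^2/[Ni²⁺]^3.
From E = E° − (0.0592/n) log Q: log Q = (E° − E)·n/0.0592 = (+0.45 − (+0.459))·6/0.0592 = -0.9122.
So 3·log[Ni²⁺] = 2·log(0.023) − log Q = -3.2765 − (-0.9122) = -2.3643; log[Ni²⁺] = -2.3643 / 3 = -0.7881; [Ni²⁺] = 10^(-0.7881) ≈ 0.16 M.

0.16 M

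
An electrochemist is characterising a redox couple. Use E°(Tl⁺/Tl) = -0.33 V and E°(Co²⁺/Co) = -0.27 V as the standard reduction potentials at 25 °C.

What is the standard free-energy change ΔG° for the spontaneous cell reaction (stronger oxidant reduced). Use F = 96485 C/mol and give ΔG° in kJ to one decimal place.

Co²⁺/Co (E° = -0.27 V) is the cathode; Tl⁺/Tl (E° = -0.33 V) is the anode, so E°cell = +0.06 V.
Balancing electrons gives n = 2 (lcm of 2 and 1).
ΔG° = −nFE° = −(2)(96485)(+0.06) = -11,578 J = -11.6 kJ.

-11.6 kJ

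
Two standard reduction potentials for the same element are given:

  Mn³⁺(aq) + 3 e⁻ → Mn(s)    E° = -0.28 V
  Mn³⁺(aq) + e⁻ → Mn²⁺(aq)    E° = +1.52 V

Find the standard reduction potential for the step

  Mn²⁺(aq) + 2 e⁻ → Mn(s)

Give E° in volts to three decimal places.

-1.180 V

Sequential free energies add, so n₃E°₃ = n₁E°₁ + n₂E°₂.
With n₃ = 3, and the known step contributing 1×(+1.52) V, the unknown satisfies 2·E° = 3×(-0.28) − 1×(+1.52) = -2.360.
E° = -2.360 / 2 = -1.180 V.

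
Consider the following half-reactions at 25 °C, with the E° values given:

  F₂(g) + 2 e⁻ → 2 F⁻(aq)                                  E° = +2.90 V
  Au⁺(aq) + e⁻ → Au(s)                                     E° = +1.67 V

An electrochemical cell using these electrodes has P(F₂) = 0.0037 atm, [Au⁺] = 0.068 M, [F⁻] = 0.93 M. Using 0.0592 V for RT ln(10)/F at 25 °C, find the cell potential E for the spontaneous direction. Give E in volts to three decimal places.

F₂/F⁻ is the cathode (higher E°), Au⁺/Au the anode: E°cell = +2.90 − (+1.67) = +1.23 V, n = 2.
Overall: F₂(g) + 2 Au(s) → 2 F⁻(aq) + 2 Au⁺(aq)
Q = [F⁻]^2·[Au⁺]^2 / (P(F₂)); log Q = 0.034.
E = E° − (0.0592/n) log Q = +1.23 − (0.0592/2)(0.034) = +1.229 V.

+1.229 V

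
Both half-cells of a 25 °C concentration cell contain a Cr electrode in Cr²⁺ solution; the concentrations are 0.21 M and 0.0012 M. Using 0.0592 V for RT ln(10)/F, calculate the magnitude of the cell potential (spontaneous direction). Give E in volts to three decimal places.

For a concentration cell E°cell = 0. The 0.21 M side is the cathode (reduction is favoured where [Cr²⁺] is higher).
With n = 2, E = −(0.0592/2) log([Cr²⁺]ₐₙ/[Cr²⁺]꜀ₐₜ) = −(0.0592/2) log(0.0012/0.21) = −(0.0592/2)(-2.243) = +0.066 V.

+0.066 V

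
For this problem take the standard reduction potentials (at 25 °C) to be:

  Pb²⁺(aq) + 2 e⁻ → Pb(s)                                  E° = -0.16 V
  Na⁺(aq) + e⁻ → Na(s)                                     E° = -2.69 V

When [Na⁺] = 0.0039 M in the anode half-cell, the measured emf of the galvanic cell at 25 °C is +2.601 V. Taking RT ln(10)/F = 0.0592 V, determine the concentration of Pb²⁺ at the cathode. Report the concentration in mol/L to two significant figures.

0.0038 M

Pb²⁺/Pb is the cathode, Na⁺/Na the anode: E°cell = +2.53 V, n = 2.
Overall reaction: Pb²⁺(aq) + 2 Na(s) → Pb(s) + 2 Na⁺(aq); Q = [Na⁺]^2/[Pb²⁺]^1.
From E = E° − (0.0592/n) log Q: log Q = (E° − E)·n/0.0592 = (+2.53 − (+2.601))·2/0.0592 = -2.3986.
So 1·log[Pb²⁺] = 2·log(0.0039) − log Q = -4.8179 − (-2.3986) = -2.4193; [Pb²⁺] = 10^(-2.4193) ≈ 0.0038 M.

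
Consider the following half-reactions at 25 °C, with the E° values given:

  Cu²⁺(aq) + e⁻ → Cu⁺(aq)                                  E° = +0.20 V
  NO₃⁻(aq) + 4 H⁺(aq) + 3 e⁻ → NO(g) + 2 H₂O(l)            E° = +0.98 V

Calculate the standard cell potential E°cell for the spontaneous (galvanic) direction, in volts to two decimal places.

+0.78 V

The NO₃⁻/NO couple has the higher reduction potential, so it is the cathode; Cu²⁺/Cu⁺ is oxidised at the anode.
E°cell = E°(cathode) − E°(anode) = (+0.98) − (+0.20) = +0.78 V.
Since E°cell > 0, the reaction is spontaneous under standard conditions.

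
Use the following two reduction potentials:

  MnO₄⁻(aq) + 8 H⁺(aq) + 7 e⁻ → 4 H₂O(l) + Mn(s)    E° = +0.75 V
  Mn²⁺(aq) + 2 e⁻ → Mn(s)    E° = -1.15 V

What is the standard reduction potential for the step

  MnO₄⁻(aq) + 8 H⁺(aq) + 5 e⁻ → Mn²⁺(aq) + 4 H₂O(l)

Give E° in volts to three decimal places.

+1.510 V

Sequential free energies add, so n₃E°₃ = n₁E°₁ + n₂E°₂.
With n₃ = 7, and the known step contributing 2×(-1.15) V, the unknown satisfies 5·E° = 7×(+0.75) − 2×(-1.15) = +7.550.
E° = +7.550 / 5 = +1.510 V.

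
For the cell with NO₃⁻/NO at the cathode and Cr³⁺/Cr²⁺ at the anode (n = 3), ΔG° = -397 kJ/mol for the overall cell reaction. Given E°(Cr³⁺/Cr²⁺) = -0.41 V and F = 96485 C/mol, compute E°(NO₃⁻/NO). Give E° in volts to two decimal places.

+0.96 V

E°cell = −ΔG°/(nF) = −(-397×10³)/((3)(96485)) = +1.372 V.
Since NO₃⁻/NO is the cathode and Cr³⁺/Cr²⁺ the anode, E°cell = E°(NO₃⁻/NO) − E°(Cr³⁺/Cr²⁺).
So E°(NO₃⁻/NO) = E°cell + E°(Cr³⁺/Cr²⁺) = +1.372 + (-0.41) = +0.96 V.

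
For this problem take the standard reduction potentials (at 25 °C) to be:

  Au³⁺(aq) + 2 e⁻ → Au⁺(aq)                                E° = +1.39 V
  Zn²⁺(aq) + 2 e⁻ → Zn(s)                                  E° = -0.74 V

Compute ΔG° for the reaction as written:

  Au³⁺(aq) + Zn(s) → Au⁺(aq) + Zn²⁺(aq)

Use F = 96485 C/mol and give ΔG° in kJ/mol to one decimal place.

-411.0 kJ/mol

As written, Au³⁺/Au⁺ is reduced (cathode) and Zn²⁺/Zn is oxidised (anode), so E°cell = (+1.39) − (-0.74) = +2.13 V.
Balancing electrons gives n = 2.
ΔG° = −nFE° = −(2)(96485)(+2.13) = -411,026 J = -411.0 kJ/mol.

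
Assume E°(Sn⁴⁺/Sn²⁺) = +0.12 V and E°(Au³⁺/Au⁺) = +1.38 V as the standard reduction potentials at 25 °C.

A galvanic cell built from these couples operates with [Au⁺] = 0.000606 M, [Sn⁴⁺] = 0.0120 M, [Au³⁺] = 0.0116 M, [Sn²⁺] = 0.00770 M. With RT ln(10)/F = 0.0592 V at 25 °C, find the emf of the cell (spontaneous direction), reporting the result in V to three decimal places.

Au³⁺/Au⁺ is the cathode (higher E°), Sn⁴⁺/Sn²⁺ the anode: E°cell = +1.38 − (+0.12) = +1.26 V, n = 2.
Overall: Au³⁺(aq) + Sn²⁺(aq) → Au⁺(aq) + Sn⁴⁺(aq)
Q = [Au⁺]·[Sn⁴⁺] / ([Au³⁺]·[Sn²⁺]); log Q = -1.089.
E = E° − (0.0592/n) log Q = +1.26 − (0.0592/2)(-1.089) = +1.292 V.

+1.292 V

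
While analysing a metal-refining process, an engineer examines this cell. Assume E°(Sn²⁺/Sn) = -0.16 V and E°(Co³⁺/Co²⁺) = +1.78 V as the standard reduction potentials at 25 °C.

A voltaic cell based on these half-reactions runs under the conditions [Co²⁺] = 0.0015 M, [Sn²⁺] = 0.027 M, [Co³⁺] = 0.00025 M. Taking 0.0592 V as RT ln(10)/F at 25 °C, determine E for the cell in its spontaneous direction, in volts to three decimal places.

+1.940 V

Co³⁺/Co²⁺ is the cathode (higher E°), Sn²⁺/Sn the anode: E°cell = +1.78 − (-0.16) = +1.94 V, n = 2.
Overall: 2 Co³⁺(aq) + Sn(s) → 2 Co²⁺(aq) + Sn²⁺(aq)
Q = [Co²⁺]^2·[Sn²⁺] / ([Co³⁺]^2); log Q = -0.012.
E = E° − (0.0592/n) log Q = +1.94 − (0.0592/2)(-0.012) = +1.940 V.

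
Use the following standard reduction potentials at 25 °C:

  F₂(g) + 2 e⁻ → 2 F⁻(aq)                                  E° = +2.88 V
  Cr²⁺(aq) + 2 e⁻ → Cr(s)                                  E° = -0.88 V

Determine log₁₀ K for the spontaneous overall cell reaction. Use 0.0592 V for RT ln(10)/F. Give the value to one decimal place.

Cathode: F₂/F⁻; anode: Cr²⁺/Cr. E°cell = +3.76 V, n = 2.
log K = nE°cell / 0.0592 = (2)(+3.76) / 0.0592 = 127.0.

127.0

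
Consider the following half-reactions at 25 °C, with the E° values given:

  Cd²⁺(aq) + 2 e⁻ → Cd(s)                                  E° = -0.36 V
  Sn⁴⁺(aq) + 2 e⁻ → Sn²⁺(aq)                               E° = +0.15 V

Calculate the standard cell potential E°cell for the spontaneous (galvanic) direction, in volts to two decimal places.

The Sn⁴⁺/Sn²⁺ couple has the higher reduction potential, so it is the cathode; Cd²⁺/Cd is oxidised at the anode.
E°cell = E°(cathode) − E°(anode) = (+0.15) − (-0.36) = +0.51 V.
Since E°cell > 0, the reaction is spontaneous under standard conditions.

+0.51 V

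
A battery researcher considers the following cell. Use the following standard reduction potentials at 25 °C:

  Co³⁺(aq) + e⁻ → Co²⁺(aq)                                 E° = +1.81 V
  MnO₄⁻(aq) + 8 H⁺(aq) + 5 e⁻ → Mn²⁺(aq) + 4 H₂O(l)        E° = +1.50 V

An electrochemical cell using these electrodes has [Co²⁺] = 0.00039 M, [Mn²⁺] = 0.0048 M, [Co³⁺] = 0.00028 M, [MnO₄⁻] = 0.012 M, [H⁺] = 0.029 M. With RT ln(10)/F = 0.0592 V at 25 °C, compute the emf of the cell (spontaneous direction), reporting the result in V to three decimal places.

Co³⁺/Co²⁺ is the cathode (higher E°), MnO₄⁻/Mn²⁺ the anode: E°cell = +1.81 − (+1.50) = +0.31 V, n = 5.
Overall: 5 Co³⁺(aq) + Mn²⁺(aq) + 4 H₂O(l) → 5 Co²⁺(aq) + MnO₄⁻(aq) + 8 H⁺(aq)
Q = [Co²⁺]^5·[MnO₄⁻]·[H⁺]^8 / ([Co³⁺]^5·[Mn²⁺]); log Q = -11.183.
E = E° − (0.0592/n) log Q = +0.31 − (0.0592/5)(-11.183) = +0.442 V.

+0.442 V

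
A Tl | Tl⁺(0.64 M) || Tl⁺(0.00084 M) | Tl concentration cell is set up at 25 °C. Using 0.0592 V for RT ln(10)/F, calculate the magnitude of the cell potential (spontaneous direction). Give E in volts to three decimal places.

For a concentration cell E°cell = 0. The 0.64 M side is the cathode (reduction is favoured where [Tl⁺] is higher).
With n = 1, E = −(0.0592/1) log([Tl⁺]ₐₙ/[Tl⁺]꜀ₐₜ) = −(0.0592/1) log(0.00084/0.64) = −(0.0592/1)(-2.882) = +0.171 V.

+0.171 V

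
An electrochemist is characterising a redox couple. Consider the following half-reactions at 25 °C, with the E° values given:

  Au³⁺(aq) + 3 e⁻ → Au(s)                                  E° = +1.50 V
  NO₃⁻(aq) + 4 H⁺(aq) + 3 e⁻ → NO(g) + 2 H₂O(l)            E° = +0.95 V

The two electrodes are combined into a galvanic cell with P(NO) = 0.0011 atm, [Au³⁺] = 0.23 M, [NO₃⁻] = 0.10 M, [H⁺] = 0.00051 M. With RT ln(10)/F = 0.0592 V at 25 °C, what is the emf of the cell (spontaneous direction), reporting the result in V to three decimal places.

Au³⁺/Au is the cathode (higher E°), NO₃⁻/NO the anode: E°cell = +1.50 − (+0.95) = +0.55 V, n = 3.
Overall: Au³⁺(aq) + NO(g) + 2 H₂O(l) → Au(s) + NO₃⁻(aq) + 4 H⁺(aq)
Q = [NO₃⁻]·[H⁺]^4 / ([Au³⁺]·P(NO)); log Q = -10.573.
E = E° − (0.0592/n) log Q = +0.55 − (0.0592/3)(-10.573) = +0.759 V.

+0.759 V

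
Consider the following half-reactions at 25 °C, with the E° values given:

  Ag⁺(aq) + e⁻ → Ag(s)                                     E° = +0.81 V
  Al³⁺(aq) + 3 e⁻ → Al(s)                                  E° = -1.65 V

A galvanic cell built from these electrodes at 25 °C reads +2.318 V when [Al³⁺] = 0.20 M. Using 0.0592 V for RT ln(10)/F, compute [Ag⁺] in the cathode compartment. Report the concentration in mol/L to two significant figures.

0.0023 M

Ag⁺/Ag is the cathode, Al³⁺/Al the anode: E°cell = +2.46 V, n = 3.
Overall reaction: 3 Ag⁺(aq) + Al(s) → 3 Ag(s) + Al³⁺(aq); Q = [Al³⁺]^1/[Ag⁺]^3.
From E = E° − (0.0592/n) log Q: log Q = (E° − E)·n/0.0592 = (+2.46 − (+2.318))·3/0.0592 = 7.1959.
So 3·log[Ag⁺] = 1·log(0.2) − log Q = -0.6990 − (7.1959) = -7.8949; log[Ag⁺] = -7.8949 / 3 = -2.6316; [Ag⁺] = 10^(-2.6316) ≈ 0.0023 M.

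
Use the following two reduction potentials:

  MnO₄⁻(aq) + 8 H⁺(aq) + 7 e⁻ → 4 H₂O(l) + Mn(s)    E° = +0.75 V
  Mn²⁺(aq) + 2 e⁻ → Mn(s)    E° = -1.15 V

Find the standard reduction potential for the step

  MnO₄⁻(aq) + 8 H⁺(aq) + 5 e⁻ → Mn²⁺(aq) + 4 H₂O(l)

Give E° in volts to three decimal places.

Sequential free energies add, so n₃E°₃ = n₁E°₁ + n₂E°₂.
With n₃ = 7, and the known step contributing 2×(-1.15) V, the unknown satisfies 5·E° = 7×(+0.75) − 2×(-1.15) = +7.550.
E° = +7.550 / 5 = +1.510 V.

+1.510 V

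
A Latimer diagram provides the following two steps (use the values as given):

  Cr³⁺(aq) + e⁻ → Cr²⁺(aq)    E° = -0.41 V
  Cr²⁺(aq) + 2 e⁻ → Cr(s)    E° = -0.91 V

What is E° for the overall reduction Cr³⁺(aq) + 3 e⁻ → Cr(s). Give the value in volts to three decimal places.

-0.743 V

Adding the free-energy changes (−nFE°) of the two steps gives −n₃FE°₃ = −n₁FE°₁ − n₂FE°₂.
E°₃ = (1×-0.41 + 2×-0.91) / 3 = (-2.230) / 3 = -0.743 V.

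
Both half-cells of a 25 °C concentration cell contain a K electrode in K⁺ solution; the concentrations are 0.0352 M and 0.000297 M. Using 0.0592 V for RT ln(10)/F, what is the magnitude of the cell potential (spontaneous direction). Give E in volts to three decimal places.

For a concentration cell E°cell = 0. The 0.0352 M side is the cathode (reduction is favoured where [K⁺] is higher).
With n = 1, E = −(0.0592/1) log([K⁺]ₐₙ/[K⁺]꜀ₐₜ) = −(0.0592/1) log(0.000297/0.0352) = −(0.0592/1)(-2.074) = +0.123 V.

+0.123 V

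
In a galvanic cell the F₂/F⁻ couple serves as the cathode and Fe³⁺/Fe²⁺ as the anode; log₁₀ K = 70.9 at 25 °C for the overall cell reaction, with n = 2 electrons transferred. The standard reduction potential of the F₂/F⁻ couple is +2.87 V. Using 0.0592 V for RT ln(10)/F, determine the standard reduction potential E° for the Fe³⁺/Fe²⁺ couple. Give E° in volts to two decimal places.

E°cell = (0.0592/n)·log K = (0.0592/2)(70.9) = +2.099 V.
Since F₂/F⁻ is the cathode and Fe³⁺/Fe²⁺ the anode, E°cell = E°(F₂/F⁻) − E°(Fe³⁺/Fe²⁺).
So E°(Fe³⁺/Fe²⁺) = E°(F₂/F⁻) − E°cell = (+2.87) − (+2.099) = +0.77 V.

+0.77 V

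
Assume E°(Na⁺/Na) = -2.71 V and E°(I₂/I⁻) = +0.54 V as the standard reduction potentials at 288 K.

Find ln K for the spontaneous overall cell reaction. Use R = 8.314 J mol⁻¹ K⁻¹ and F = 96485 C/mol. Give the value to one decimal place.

261.9

Cathode: I₂/I⁻; anode: Na⁺/Na. E°cell = (+0.54) − (-2.71) = +3.25 V, with n = 2.
ΔG° = −nFE° = −RT ln K, so ln K = nFE°/(RT) = (2)(96485)(+3.25) / ((8.314)(288)) = 261.921.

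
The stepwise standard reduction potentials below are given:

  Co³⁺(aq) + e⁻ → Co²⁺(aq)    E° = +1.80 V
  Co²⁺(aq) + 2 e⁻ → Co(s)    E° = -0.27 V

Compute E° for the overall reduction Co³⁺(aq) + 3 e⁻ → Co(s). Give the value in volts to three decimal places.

+0.420 V

Adding the free-energy changes (−nFE°) of the two steps gives −n₃FE°₃ = −n₁FE°₁ − n₂FE°₂.
E°₃ = (1×+1.80 + 2×-0.27) / 3 = (+1.260) / 3 = +0.420 V.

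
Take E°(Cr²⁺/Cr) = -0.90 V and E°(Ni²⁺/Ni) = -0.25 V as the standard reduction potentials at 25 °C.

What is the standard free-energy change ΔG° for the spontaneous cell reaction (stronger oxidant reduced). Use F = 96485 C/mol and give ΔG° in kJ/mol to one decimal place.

-125.4 kJ/mol

Ni²⁺/Ni (E° = -0.25 V) is the cathode; Cr²⁺/Cr (E° = -0.90 V) is the anode, so E°cell = +0.65 V.
Balancing electrons gives n = 2 (lcm of 2 and 2).
ΔG° = −nFE° = −(2)(96485)(+0.65) = -125,430 J = -125.4 kJ/mol.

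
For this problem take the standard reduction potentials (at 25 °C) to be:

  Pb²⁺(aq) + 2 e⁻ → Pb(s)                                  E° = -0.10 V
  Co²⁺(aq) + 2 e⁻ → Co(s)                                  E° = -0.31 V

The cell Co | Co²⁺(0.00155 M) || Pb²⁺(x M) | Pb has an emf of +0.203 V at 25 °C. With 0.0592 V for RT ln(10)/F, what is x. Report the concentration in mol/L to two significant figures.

Pb²⁺/Pb is the cathode, Co²⁺/Co the anode: E°cell = +0.21 V, n = 2.
Overall reaction: Pb²⁺(aq) + Co(s) → Pb(s) + Co²⁺(aq); Q = [Co²⁺]^1/[Pb²⁺]^1.
From E = E° − (0.0592/n) log Q: log Q = (E° − E)·n/0.0592 = (+0.21 − (+0.203))·2/0.0592 = 0.2365.
So 1·log[Pb²⁺] = 1·log(0.00155) − log Q = -2.8097 − (0.2365) = -3.0462; [Pb²⁺] = 10^(-3.0462) ≈ 0.00090 M.

0.00090 M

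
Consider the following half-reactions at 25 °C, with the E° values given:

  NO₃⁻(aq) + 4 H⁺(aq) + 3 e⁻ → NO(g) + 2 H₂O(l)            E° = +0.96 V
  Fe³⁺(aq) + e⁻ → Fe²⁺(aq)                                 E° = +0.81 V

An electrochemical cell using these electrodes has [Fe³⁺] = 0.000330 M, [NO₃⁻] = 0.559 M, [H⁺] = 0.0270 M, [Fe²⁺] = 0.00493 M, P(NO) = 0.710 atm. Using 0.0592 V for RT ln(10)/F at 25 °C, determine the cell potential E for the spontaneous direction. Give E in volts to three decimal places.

+0.094 V

NO₃⁻/NO is the cathode (higher E°), Fe³⁺/Fe²⁺ the anode: E°cell = +0.96 − (+0.81) = +0.15 V, n = 3.
Overall: NO₃⁻(aq) + 4 H⁺(aq) + 3 Fe²⁺(aq) → NO(g) + 2 H₂O(l) + 3 Fe³⁺(aq)
Q = P(NO)·[Fe³⁺]^3 / ([NO₃⁻]·[H⁺]^4·[Fe²⁺]^3); log Q = 2.855.
E = E° − (0.0592/n) log Q = +0.15 − (0.0592/3)(2.855) = +0.094 V.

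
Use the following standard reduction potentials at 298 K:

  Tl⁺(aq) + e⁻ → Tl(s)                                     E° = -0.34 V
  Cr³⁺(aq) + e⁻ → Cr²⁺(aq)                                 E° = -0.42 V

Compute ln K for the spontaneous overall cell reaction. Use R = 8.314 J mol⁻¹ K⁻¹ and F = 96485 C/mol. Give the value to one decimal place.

3.1

Cathode: Tl⁺/Tl; anode: Cr³⁺/Cr²⁺. E°cell = (-0.34) − (-0.42) = +0.08 V, with n = 1.
ΔG° = −nFE° = −RT ln K, so ln K = nFE°/(RT) = (1)(96485)(+0.08) / ((8.314)(298)) = 3.115.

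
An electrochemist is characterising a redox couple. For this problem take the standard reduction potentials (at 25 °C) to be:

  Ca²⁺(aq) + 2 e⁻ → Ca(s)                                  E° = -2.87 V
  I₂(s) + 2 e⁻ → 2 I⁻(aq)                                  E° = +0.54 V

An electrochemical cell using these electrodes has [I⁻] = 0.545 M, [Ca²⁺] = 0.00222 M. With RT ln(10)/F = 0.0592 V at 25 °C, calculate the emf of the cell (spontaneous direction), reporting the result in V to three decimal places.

I₂/I⁻ is the cathode (higher E°), Ca²⁺/Ca the anode: E°cell = +0.54 − (-2.87) = +3.41 V, n = 2.
Overall: I₂(s) + Ca(s) → 2 I⁻(aq) + Ca²⁺(aq)
Q = [I⁻]^2·[Ca²⁺]; log Q = -3.181.
E = E° − (0.0592/n) log Q = +3.41 − (0.0592/2)(-3.181) = +3.504 V.

+3.504 V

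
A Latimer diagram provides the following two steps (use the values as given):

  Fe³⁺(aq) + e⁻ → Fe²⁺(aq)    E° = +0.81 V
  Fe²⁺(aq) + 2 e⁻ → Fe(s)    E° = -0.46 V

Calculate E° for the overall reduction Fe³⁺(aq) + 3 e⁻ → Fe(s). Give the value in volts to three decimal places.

-0.037 V

Adding the free-energy changes (−nFE°) of the two steps gives −n₃FE°₃ = −n₁FE°₁ − n₂FE°₂.
E°₃ = (1×+0.81 + 2×-0.46) / 3 = (-0.110) / 3 = -0.037 V.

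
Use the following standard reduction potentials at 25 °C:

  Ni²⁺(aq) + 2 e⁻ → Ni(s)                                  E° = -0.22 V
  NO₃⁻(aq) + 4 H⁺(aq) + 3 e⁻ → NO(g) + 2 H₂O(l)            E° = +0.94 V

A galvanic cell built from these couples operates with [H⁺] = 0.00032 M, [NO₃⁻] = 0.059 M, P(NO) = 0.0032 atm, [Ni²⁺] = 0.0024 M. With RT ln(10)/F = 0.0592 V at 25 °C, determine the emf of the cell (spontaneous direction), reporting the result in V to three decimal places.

+0.987 V

NO₃⁻/NO is the cathode (higher E°), Ni²⁺/Ni the anode: E°cell = +0.94 − (-0.22) = +1.16 V, n = 6.
Overall: 2 NO₃⁻(aq) + 8 H⁺(aq) + 3 Ni(s) → 2 NO(g) + 4 H₂O(l) + 3 Ni²⁺(aq)
Q = P(NO)^2·[Ni²⁺]^3 / ([NO₃⁻]^2·[H⁺]^8); log Q = 17.568.
E = E° − (0.0592/n) log Q = +1.16 − (0.0592/6)(17.568) = +0.987 V.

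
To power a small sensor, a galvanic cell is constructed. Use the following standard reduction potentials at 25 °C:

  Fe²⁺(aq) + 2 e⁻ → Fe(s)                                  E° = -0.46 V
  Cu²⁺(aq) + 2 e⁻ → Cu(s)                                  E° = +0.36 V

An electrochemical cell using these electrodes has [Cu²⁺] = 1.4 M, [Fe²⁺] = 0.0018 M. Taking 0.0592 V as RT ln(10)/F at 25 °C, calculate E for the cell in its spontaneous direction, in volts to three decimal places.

Cu²⁺/Cu is the cathode (higher E°), Fe²⁺/Fe the anode: E°cell = +0.36 − (-0.46) = +0.82 V, n = 2.
Overall: Cu²⁺(aq) + Fe(s) → Cu(s) + Fe²⁺(aq)
Q = [Fe²⁺] / ([Cu²⁺]); log Q = -2.891.
E = E° − (0.0592/n) log Q = +0.82 − (0.0592/2)(-2.891) = +0.906 V.

+0.906 V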